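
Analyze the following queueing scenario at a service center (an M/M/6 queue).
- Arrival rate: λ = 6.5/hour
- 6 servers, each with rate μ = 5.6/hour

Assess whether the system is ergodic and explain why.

Stability requires ρ = λ/(cμ) < 1
ρ = 6.5/(6 × 5.6) = 6.5/33.60 = 0.1935
Since 0.1935 < 1, the system is STABLE.
The servers are busy 19.35% of the time.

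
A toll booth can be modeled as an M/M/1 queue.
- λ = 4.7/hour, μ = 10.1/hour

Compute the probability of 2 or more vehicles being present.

ρ = λ/μ = 4.7/10.1 = 0.4653
P(N ≥ n) = ρⁿ
P(N ≥ 2) = 0.4653^2
P(N ≥ 2) = 0.2165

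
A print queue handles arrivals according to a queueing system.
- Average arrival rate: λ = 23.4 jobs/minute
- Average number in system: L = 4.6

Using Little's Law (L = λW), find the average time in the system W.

Little's Law: L = λW, so W = L/λ
W = 4.6/23.4 = 0.1966 minutes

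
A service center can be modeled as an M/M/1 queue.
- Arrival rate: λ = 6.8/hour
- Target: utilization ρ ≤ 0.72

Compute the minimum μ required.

ρ = λ/μ, so μ = λ/ρ
μ ≥ 6.8/0.72 = 9.4444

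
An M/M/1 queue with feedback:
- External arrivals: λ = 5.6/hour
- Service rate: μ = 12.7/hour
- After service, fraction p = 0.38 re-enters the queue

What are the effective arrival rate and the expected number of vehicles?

Effective arrival rate: λ_eff = λ/(1-p) = 5.6/(1-0.38) = 5.6/0.62 = 9.0323
ρ = λ_eff/μ = 9.0323/12.7 = 0.7112
L = ρ/(1-ρ) = 0.7112/(1-0.7112) = 2.4626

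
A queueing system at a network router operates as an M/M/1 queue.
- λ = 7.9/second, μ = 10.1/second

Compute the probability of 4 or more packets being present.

ρ = λ/μ = 7.9/10.1 = 0.7822
P(N ≥ n) = ρⁿ
P(N ≥ 4) = 0.7822^4
P(N ≥ 4) = 0.3743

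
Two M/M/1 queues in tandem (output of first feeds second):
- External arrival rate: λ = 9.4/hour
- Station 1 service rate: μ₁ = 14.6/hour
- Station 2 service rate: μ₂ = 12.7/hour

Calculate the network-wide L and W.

By Jackson's theorem, each station behaves as independent M/M/1.
Station 1: ρ₁ = 9.4/14.6 = 0.6438, L₁ = ρ₁/(1-ρ₁) = λ/(μ₁-λ) = 9.4/5.20 = 1.8077
Station 2: ρ₂ = 9.4/12.7 = 0.7402, L₂ = ρ₂/(1-ρ₂) = λ/(μ₂-λ) = 9.4/3.30 = 2.8485
Total: L = L₁ + L₂ = 1.8077 + 2.8485 = 4.6562
W = L/λ = 4.6562/9.4 = 0.4953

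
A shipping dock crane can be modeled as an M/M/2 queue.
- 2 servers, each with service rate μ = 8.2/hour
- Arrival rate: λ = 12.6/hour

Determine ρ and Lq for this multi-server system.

Traffic intensity: ρ = λ/(cμ) = 12.6/(2×8.2) = 0.7683
Since ρ = 0.7683 < 1, system is stable.
Offered load a = λ/μ = cρ = 12.6/8.2 = 1.5366
P₀ = [ Σₙ₌₀^1 aⁿ/n! + a^2/(2!(1-ρ)) ]⁻¹
Σ = a^0/0! + a^1/1! = 1.0000 + 1.5366 = 2.5366
a^2/(2!(1-ρ)) = 2.36109/(2 × 0.231707) = 5.0950
P₀ = 1/(2.5366 + 5.0950) = 0.1310
Lq = P₀·a^2·ρ / (2!(1-ρ)²) = 0.131034 × 2.36109 × 0.768293 / (2 × 0.0536883) = 2.2137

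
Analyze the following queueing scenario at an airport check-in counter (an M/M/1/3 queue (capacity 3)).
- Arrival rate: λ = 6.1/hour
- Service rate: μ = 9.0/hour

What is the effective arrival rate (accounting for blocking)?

ρ = λ/μ = 6.1/9.0 = 0.67778
P₀ = (1-ρ)/(1-ρ^(K+1)) = (1-0.67778)/(1-0.67778^4) = 0.3222/0.7890 = 0.4084
P_K = P₀×ρ^K = 0.4084 × 0.67778^3 = 0.4084 × 0.3114 = 0.1272
λ_eff = λ(1-P_K) = 6.1 × (1 - 0.12716) = 6.1 × 0.87284 = 5.3243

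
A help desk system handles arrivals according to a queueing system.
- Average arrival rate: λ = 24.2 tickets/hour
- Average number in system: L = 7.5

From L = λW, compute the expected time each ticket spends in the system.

Little's Law: L = λW, so W = L/λ
W = 7.5/24.2 = 0.3099 hours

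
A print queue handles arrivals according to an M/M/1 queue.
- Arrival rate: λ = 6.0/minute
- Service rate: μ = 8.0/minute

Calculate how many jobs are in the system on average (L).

ρ = λ/μ = 6.0/8.0 = 0.7500
For M/M/1: L = λ/(μ-λ)
L = 6.0/(8.0-6.0) = 6.0/2.00
L = 3.0000 jobs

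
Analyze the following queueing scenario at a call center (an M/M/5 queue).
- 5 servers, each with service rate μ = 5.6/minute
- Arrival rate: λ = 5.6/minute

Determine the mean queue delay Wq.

Traffic intensity: ρ = λ/(cμ) = 5.6/(5×5.6) = 0.2000
Since ρ = 0.2000 < 1, system is stable.
Offered load a = λ/μ = cρ = 5.6/5.6 = 1.0000
P₀ = [ Σₙ₌₀^4 aⁿ/n! + a^5/(5!(1-ρ)) ]⁻¹
Σ = a^0/0! + a^1/1! + a^2/2! + a^3/3! + a^4/4! = 1.0000 + 1.0000 + 0.50000 + 0.16667 + 0.041667 = 2.7083
a^5/(5!(1-ρ)) = 1.0000/(120 × 0.8000) = 0.01042
P₀ = 1/(2.7083 + 0.01042) = 0.3678
Lq = P₀·a^5·ρ / (5!(1-ρ)²) = 0.36782 × 1.0000 × 0.20000 / (120 × 0.64000) = 0.0009579
Wq = Lq/λ = 0.00095785/5.6 = 0.0001710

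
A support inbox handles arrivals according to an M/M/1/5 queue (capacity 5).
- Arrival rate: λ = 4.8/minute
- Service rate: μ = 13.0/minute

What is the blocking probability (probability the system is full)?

ρ = λ/μ = 4.8/13.0 = 0.36923
P₀ = (1-ρ)/(1-ρ^(K+1)) = (1-0.36923)/(1-0.36923^6) = 0.6308/0.9975 = 0.6324
P_K = P₀×ρ^K = 0.6324 × 0.36923^5 = 0.6324 × 0.006863 = 0.004340
Blocking probability = 0.43%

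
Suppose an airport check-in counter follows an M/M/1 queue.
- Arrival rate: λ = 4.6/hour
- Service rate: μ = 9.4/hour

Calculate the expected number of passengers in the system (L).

ρ = λ/μ = 4.6/9.4 = 0.4894
For M/M/1: L = λ/(μ-λ)
L = 4.6/(9.4-4.6) = 4.6/4.80
L = 0.9583 passengers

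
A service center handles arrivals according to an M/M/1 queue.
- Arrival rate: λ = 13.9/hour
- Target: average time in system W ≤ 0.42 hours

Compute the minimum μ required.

For M/M/1: W = 1/(μ-λ)
Need W ≤ 0.42, so 1/(μ-λ) ≤ 0.42
μ - λ ≥ 1/0.42 = 2.3810
μ ≥ 13.9 + 2.3810 = 16.2810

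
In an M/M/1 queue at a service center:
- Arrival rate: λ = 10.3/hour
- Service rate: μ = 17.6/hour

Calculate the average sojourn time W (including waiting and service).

First, compute utilization: ρ = λ/μ = 10.3/17.6 = 0.5852
For M/M/1: W = 1/(μ-λ)
W = 1/(17.6-10.3) = 1/7.30
W = 0.1370 hours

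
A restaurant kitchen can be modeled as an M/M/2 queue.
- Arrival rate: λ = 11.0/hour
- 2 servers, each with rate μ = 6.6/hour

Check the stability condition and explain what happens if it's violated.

Stability requires ρ = λ/(cμ) < 1
ρ = 11.0/(2 × 6.6) = 11.0/13.20 = 0.8333
Since 0.8333 < 1, the system is STABLE.
The servers are busy 83.33% of the time.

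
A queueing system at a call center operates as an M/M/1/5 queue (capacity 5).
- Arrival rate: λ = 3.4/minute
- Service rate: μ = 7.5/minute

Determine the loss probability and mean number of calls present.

ρ = λ/μ = 3.4/7.5 = 0.45333
P₀ = (1-ρ)/(1-ρ^(K+1)) = (1-0.45333)/(1-0.45333^6) = 0.5467/0.9913 = 0.5515
P_K = P₀×ρ^K = 0.5515 × 0.45333^5 = 0.5515 × 0.01915 = 0.01056
Blocking probability P_5 = 0.01056 (1.06%)
L = ρ[1 - (K+1)ρ^K + Kρ^(K+1)] / [(1-ρ)(1-ρ^(K+1))]
L = 0.45333 × (1 - 6×0.01915 + 5×0.008679) / ((1 - 0.45333) × (1 - 0.008679)) = 0.7767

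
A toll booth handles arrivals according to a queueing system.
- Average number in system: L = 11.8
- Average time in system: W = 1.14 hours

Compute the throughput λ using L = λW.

Little's Law: L = λW, so λ = L/W
λ = 11.8/1.14 = 10.3509 vehicles/hour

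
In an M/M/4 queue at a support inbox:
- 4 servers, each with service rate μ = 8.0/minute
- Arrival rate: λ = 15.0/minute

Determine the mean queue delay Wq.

Traffic intensity: ρ = λ/(cμ) = 15.0/(4×8.0) = 0.4688
Since ρ = 0.4688 < 1, system is stable.
Offered load a = λ/μ = cρ = 15.0/8.0 = 1.8750
P₀ = [ Σₙ₌₀^3 aⁿ/n! + a^4/(4!(1-ρ)) ]⁻¹
Σ = a^0/0! + a^1/1! + a^2/2! + a^3/3! = 1.0000 + 1.8750 + 1.7578 + 1.0986 = 5.7314
a^4/(4!(1-ρ)) = 12.3596/(24 × 0.53125) = 0.9694
P₀ = 1/(5.7314 + 0.9694) = 0.1492
Lq = P₀·a^4·ρ / (4!(1-ρ)²) = 0.1492 × 12.3596 × 0.4688 / (24 × 0.2822) = 0.1276
Wq = Lq/λ = 0.12765/15.0 = 0.008510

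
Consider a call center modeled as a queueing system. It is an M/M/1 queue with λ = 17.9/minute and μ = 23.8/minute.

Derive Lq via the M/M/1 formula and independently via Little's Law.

Method 1 (direct): Lq = λ²/(μ(μ-λ)) = 320.41/(23.8 × 5.90) = 2.2818

Method 2 (Little's Law):
W = 1/(μ-λ) = 1/5.90 = 0.169492
Wq = W - 1/μ = 0.169492 - 0.0420168 = 0.127475
Lq = λWq = 17.9 × 0.127475 = 2.2818 ✔ (matches Method 1)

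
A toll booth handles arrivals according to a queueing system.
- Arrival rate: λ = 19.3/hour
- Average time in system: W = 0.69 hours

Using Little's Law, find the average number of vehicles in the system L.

Little's Law: L = λW
L = 19.3 × 0.69 = 13.3170 vehicles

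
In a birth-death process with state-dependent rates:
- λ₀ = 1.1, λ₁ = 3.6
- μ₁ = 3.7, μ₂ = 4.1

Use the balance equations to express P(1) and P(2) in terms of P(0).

Balance equations:
State 0: λ₀P₀ = μ₁P₁ → P₁ = (λ₀/μ₁)P₀ = (1.1/3.7)P₀ = 0.2973P₀
State 1: P₂ = (λ₀λ₁)/(μ₁μ₂)P₀ = (1.1×3.6)/(3.7×4.1)P₀ = 0.2610P₀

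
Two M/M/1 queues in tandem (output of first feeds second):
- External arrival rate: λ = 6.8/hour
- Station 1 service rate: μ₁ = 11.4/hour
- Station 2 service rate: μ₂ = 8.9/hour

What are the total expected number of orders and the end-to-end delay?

By Jackson's theorem, each station behaves as independent M/M/1.
Station 1: ρ₁ = 6.8/11.4 = 0.5965, L₁ = ρ₁/(1-ρ₁) = λ/(μ₁-λ) = 6.8/4.60 = 1.4783
Station 2: ρ₂ = 6.8/8.9 = 0.7640, L₂ = ρ₂/(1-ρ₂) = λ/(μ₂-λ) = 6.8/2.10 = 3.2381
Total: L = L₁ + L₂ = 1.4783 + 3.2381 = 4.7164
W = L/λ = 4.7164/6.8 = 0.6936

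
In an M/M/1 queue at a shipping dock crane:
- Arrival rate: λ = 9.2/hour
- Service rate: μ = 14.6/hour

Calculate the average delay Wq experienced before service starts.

First, compute utilization: ρ = λ/μ = 9.2/14.6 = 0.6301
For M/M/1: Wq = λ/(μ(μ-λ))
Wq = 9.2/(14.6 × (14.6-9.2))
Wq = 9.2/(14.6 × 5.40)
Wq = 0.1167 hours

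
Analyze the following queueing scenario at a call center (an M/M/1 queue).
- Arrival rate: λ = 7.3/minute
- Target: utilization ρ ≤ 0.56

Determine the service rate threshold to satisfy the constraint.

ρ = λ/μ, so μ = λ/ρ
μ ≥ 7.3/0.56 = 13.0357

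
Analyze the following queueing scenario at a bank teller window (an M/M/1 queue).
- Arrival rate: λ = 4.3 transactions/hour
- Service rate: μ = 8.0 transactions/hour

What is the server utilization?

Server utilization: ρ = λ/μ
ρ = 4.3/8.0 = 0.5375
The server is busy 53.75% of the time.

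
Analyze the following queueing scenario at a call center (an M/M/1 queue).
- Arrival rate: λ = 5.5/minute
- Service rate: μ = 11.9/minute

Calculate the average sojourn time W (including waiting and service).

First, compute utilization: ρ = λ/μ = 5.5/11.9 = 0.4622
For M/M/1: W = 1/(μ-λ)
W = 1/(11.9-5.5) = 1/6.40
W = 0.1562 minutes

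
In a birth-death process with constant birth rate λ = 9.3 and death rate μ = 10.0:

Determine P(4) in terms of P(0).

For constant rates: P(n)/P(0) = (λ/μ)^n
P(4)/P(0) = (9.3/10.0)^4 = 0.9300^4 = 0.7481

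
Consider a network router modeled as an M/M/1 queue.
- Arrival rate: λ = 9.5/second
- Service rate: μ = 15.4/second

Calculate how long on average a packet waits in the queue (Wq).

First, compute utilization: ρ = λ/μ = 9.5/15.4 = 0.6169
For M/M/1: Wq = λ/(μ(μ-λ))
Wq = 9.5/(15.4 × (15.4-9.5))
Wq = 9.5/(15.4 × 5.90)
Wq = 0.1046 seconds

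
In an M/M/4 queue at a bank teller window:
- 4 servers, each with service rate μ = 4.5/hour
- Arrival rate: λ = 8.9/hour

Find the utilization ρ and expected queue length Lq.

Traffic intensity: ρ = λ/(cμ) = 8.9/(4×4.5) = 0.4944
Since ρ = 0.4944 < 1, system is stable.
Offered load a = λ/μ = cρ = 8.9/4.5 = 1.9778
P₀ = [ Σₙ₌₀^3 aⁿ/n! + a^4/(4!(1-ρ)) ]⁻¹
Σ = a^0/0! + a^1/1! + a^2/2! + a^3/3! = 1.0000 + 1.9778 + 1.9558 + 1.2894 = 6.2230
a^4/(4!(1-ρ)) = 15.3007/(24 × 0.50556) = 1.2610
P₀ = 1/(6.2230 + 1.2610) = 0.1336
Lq = P₀·a^4·ρ / (4!(1-ρ)²) = 0.13362 × 15.3007 × 0.49444 / (24 × 0.25559) = 0.1648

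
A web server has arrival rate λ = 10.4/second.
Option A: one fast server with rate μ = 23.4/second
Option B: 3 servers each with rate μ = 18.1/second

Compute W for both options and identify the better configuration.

Option A: single server μ = 23.4 (M/M/1)
  ρ_A = 10.4/23.4 = 0.4444
  W_A = 1/(μ-λ) = 1/(23.4-10.4) = 1/13.00 = 0.07692

Option B: 3 servers μ = 18.1 (M/M/3)
  ρ_B = λ/(cμ) = 10.4/(3×18.1) = 0.1915
  Offered load a = λ/μ = cρ = 10.4/18.1 = 0.5746
  P₀ = [ Σₙ₌₀^2 aⁿ/n! + a^3/(3!(1-ρ)) ]⁻¹
  Σ = a^0/0! + a^1/1! + a^2/2! = 1.0000 + 0.5746 + 0.1651 = 1.7397
  a^3/(3!(1-ρ)) = 0.1897/(6 × 0.8085) = 0.03911
  P₀ = 1/(1.7397 + 0.03911) = 0.5622
  Lq = P₀·a^3·ρ / (3!(1-ρ)²) = 0.5622 × 0.1897 × 0.1915 / (6 × 0.6536) = 0.005208
  Wq_B = Lq/λ = 0.005208/10.4 = 0.0005008
  W_B = Wq_B + 1/μ = 0.0005008 + 0.05525 = 0.05575

Since W_B = 0.05575 < W_A = 0.07692, Option B (multiple servers) has the shorter time in system.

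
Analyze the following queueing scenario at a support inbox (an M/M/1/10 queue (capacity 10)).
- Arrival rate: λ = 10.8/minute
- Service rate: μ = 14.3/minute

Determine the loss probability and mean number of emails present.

ρ = λ/μ = 10.8/14.3 = 0.7552448
P₀ = (1-ρ)/(1-ρ^(K+1)) = (1-0.7552448)/(1-0.7552448^11) = 0.244755/0.954400 = 0.2564
P_K = P₀×ρ^K = 0.2564 × 0.7552448^10 = 0.2564 × 0.06038 = 0.01548
Blocking probability P_10 = 0.01548 (1.55%)
L = ρ[1 - (K+1)ρ^K + Kρ^(K+1)] / [(1-ρ)(1-ρ^(K+1))]
L = 0.7552448 × (1 - 11×0.06038 + 10×0.04560) / ((1 - 0.7552448) × (1 - 0.04560)) = 2.5601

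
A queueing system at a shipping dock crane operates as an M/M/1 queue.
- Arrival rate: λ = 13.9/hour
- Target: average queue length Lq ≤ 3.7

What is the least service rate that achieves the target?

For M/M/1: Lq = λ²/(μ(μ-λ))
Need Lq ≤ 3.7, i.e. μ(μ-λ) ≥ λ²/3.7
μ² - 13.9μ - 193.21/3.7 ≥ 0  →  μ² - 13.9μ - 52.21892 ≥ 0
Quadratic formula (positive root): μ = [λ + √(λ² + 4×52.21892)]/2
Discriminant: 193.21 + 4×52.21892 = 402.0857, √402.0857 = 20.05207
μ ≥ (13.9 + 20.05207)/2 = 16.9760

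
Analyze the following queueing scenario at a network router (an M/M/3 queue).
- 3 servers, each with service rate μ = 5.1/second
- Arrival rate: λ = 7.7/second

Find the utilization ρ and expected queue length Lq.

Traffic intensity: ρ = λ/(cμ) = 7.7/(3×5.1) = 0.5033
Since ρ = 0.5033 < 1, system is stable.
Offered load a = λ/μ = cρ = 7.7/5.1 = 1.5098
P₀ = [ Σₙ₌₀^2 aⁿ/n! + a^3/(3!(1-ρ)) ]⁻¹
Σ = a^0/0! + a^1/1! + a^2/2! = 1.0000 + 1.5098 + 1.1398 = 3.6496
a^3/(3!(1-ρ)) = 3.4416/(6 × 0.4967) = 1.1548
P₀ = 1/(3.6496 + 1.1548) = 0.2081
Lq = P₀·a^3·ρ / (3!(1-ρ)²) = 0.2081 × 3.4416 × 0.5033 / (6 × 0.2467) = 0.2435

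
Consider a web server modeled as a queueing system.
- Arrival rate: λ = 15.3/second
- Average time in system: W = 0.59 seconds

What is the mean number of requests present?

Little's Law: L = λW
L = 15.3 × 0.59 = 9.0270 requests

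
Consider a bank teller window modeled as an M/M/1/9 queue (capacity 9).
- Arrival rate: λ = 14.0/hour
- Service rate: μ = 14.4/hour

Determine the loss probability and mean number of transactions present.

ρ = λ/μ = 14.0/14.4 = 0.97222
P₀ = (1-ρ)/(1-ρ^(K+1)) = (1-0.97222)/(1-0.97222^10) = 0.027780/0.24552 = 0.1131
P_K = P₀×ρ^K = 0.11315 × 0.97222^9 = 0.11315 × 0.77603 = 0.08781
Blocking probability P_9 = 0.08781 (8.78%)
L = ρ[1 - (K+1)ρ^K + Kρ^(K+1)] / [(1-ρ)(1-ρ^(K+1))]
L = 0.97222 × (1 - 10×0.77603437 + 9×0.75447614) / ((1 - 0.97222) × (1 - 0.75447614)) = 4.2679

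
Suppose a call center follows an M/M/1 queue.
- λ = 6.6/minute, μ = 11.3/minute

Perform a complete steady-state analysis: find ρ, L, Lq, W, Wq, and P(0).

Step 1: ρ = λ/μ = 6.6/11.3 = 0.5841
Step 2: L = λ/(μ-λ) = 6.6/4.70 = 1.4043
Step 3: Lq = λ²/(μ(μ-λ)) = 43.56/(11.3×4.70) = 0.8202
Step 4: W = 1/(μ-λ) = 1/4.70 = 0.21277
Step 5: Wq = λ/(μ(μ-λ)) = 6.6/(11.3×4.70) = 0.1243
Step 6: P(0) = 1-ρ = 0.4159
Verify: L = λW = 6.6×0.21277 = 1.4043 ✔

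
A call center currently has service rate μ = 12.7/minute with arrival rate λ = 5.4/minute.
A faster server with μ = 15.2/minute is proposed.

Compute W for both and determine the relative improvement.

System 1: ρ₁ = 5.4/12.7 = 0.4252, W₁ = 1/(12.7-5.4) = 0.13699
System 2: ρ₂ = 5.4/15.2 = 0.3553, W₂ = 1/(15.2-5.4) = 0.10204
Improvement: (W₁-W₂)/W₁ = (0.13699-0.10204)/0.13699 = 25.51%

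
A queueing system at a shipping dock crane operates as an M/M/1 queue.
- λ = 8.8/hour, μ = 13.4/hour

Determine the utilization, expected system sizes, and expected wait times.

Step 1: ρ = λ/μ = 8.8/13.4 = 0.6567
Step 2: L = λ/(μ-λ) = 8.8/4.60 = 1.9130
Step 3: Lq = λ²/(μ(μ-λ)) = 77.44/(13.4×4.60) = 1.2563
Step 4: W = 1/(μ-λ) = 1/4.60 = 0.21739
Step 5: Wq = λ/(μ(μ-λ)) = 8.8/(13.4×4.60) = 0.1428
Step 6: P(0) = 1-ρ = 0.3433
Verify: L = λW = 8.8×0.21739 = 1.9130 ✔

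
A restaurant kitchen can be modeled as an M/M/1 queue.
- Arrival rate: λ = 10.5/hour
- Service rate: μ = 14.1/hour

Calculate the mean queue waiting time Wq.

First, compute utilization: ρ = λ/μ = 10.5/14.1 = 0.7447
For M/M/1: Wq = λ/(μ(μ-λ))
Wq = 10.5/(14.1 × (14.1-10.5))
Wq = 10.5/(14.1 × 3.60)
Wq = 0.2069 hours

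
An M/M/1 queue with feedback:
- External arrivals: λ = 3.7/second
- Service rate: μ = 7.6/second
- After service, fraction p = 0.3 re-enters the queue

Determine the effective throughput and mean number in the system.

Effective arrival rate: λ_eff = λ/(1-p) = 3.7/(1-0.3) = 3.7/0.70 = 5.2857
ρ = λ_eff/μ = 5.2857/7.6 = 0.69549
L = ρ/(1-ρ) = 0.69549/(1-0.69549) = 2.2840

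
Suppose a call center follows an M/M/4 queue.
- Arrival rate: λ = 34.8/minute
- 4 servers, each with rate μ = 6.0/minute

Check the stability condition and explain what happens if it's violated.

Stability requires ρ = λ/(cμ) < 1
ρ = 34.8/(4 × 6.0) = 34.8/24.00 = 1.4500
Since 1.4500 ≥ 1, the system is UNSTABLE.
Need c > λ/μ = 34.8/6.0 = 5.80.
Minimum servers needed: c = 6.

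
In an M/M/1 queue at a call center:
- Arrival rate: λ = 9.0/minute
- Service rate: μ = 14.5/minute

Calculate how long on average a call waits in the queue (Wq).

First, compute utilization: ρ = λ/μ = 9.0/14.5 = 0.6207
For M/M/1: Wq = λ/(μ(μ-λ))
Wq = 9.0/(14.5 × (14.5-9.0))
Wq = 9.0/(14.5 × 5.50)
Wq = 0.1129 minutes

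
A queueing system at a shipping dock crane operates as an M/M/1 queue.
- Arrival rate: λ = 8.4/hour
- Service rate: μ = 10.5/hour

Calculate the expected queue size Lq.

ρ = λ/μ = 8.4/10.5 = 0.8000
For M/M/1: Lq = λ²/(μ(μ-λ))
Lq = 70.56/(10.5 × 2.10)
Lq = 3.2000 containers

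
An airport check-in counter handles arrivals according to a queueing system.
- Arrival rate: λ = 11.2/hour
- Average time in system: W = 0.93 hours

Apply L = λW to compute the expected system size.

Little's Law: L = λW
L = 11.2 × 0.93 = 10.4160 passengers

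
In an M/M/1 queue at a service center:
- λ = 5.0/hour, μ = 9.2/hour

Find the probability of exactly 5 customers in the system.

ρ = λ/μ = 5.0/9.2 = 0.5435
P(n) = (1-ρ)ρⁿ
P(5) = (1-0.5435) × 0.5435^5
P(5) = 0.4565 × 0.04742
P(5) = 0.02165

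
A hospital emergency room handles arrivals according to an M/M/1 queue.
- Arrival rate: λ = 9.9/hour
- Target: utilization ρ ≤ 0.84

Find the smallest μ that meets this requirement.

ρ = λ/μ, so μ = λ/ρ
μ ≥ 9.9/0.84 = 11.7857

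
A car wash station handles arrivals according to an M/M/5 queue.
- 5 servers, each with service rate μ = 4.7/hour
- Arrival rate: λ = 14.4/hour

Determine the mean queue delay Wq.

Traffic intensity: ρ = λ/(cμ) = 14.4/(5×4.7) = 0.6128
Since ρ = 0.6128 < 1, system is stable.
Offered load a = λ/μ = cρ = 14.4/4.7 = 3.0638
P₀ = [ Σₙ₌₀^4 aⁿ/n! + a^5/(5!(1-ρ)) ]⁻¹
Σ = a^0/0! + a^1/1! + a^2/2! + a^3/3! + a^4/4! = 1.00000 + 3.06383 + 4.69353 + 4.79339 + 3.67153 = 17.2223
a^5/(5!(1-ρ)) = 269.9748/(120 × 0.387234) = 5.8099
P₀ = 1/(17.2223 + 5.8099) = 0.04342
Lq = P₀·a^5·ρ / (5!(1-ρ)²) = 0.043418 × 269.9748 × 0.61277 / (120 × 0.14995) = 0.3992
Wq = Lq/λ = 0.3992/14.4 = 0.02772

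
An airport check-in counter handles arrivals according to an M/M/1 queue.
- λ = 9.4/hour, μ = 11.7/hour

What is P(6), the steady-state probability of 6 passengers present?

ρ = λ/μ = 9.4/11.7 = 0.8034
P(n) = (1-ρ)ρⁿ
P(6) = (1-0.8034) × 0.8034^6
P(6) = 0.1966 × 0.2689
P(6) = 0.05287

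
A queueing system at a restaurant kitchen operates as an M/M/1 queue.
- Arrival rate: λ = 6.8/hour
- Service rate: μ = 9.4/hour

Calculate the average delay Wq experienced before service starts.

First, compute utilization: ρ = λ/μ = 6.8/9.4 = 0.7234
For M/M/1: Wq = λ/(μ(μ-λ))
Wq = 6.8/(9.4 × (9.4-6.8))
Wq = 6.8/(9.4 × 2.60)
Wq = 0.2782 hours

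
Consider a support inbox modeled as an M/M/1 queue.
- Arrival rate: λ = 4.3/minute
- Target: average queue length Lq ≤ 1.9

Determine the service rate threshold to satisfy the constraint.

For M/M/1: Lq = λ²/(μ(μ-λ))
Need Lq ≤ 1.9, i.e. μ(μ-λ) ≥ λ²/1.9
μ² - 4.3μ - 18.49/1.9 ≥ 0  →  μ² - 4.3μ - 9.73158 ≥ 0
Quadratic formula (positive root): μ = [λ + √(λ² + 4×9.73158)]/2
Discriminant: 18.49 + 4×9.73158 = 57.4163, √57.4163 = 7.5774
μ ≥ (4.3 + 7.5774)/2 = 5.9387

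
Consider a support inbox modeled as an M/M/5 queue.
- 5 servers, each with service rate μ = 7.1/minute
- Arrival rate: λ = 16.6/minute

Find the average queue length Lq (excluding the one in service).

Traffic intensity: ρ = λ/(cμ) = 16.6/(5×7.1) = 0.4676
Since ρ = 0.4676 < 1, system is stable.
Offered load a = λ/μ = cρ = 16.6/7.1 = 2.3380
P₀ = [ Σₙ₌₀^4 aⁿ/n! + a^5/(5!(1-ρ)) ]⁻¹
Σ = a^0/0! + a^1/1! + a^2/2! + a^3/3! + a^4/4! = 1.0000 + 2.3380 + 2.7332 + 2.1301 + 1.2451 = 9.4464
a^5/(5!(1-ρ)) = 69.8632/(120 × 0.5324) = 1.0935
P₀ = 1/(9.4464 + 1.0935) = 0.09488
Lq = P₀·a^5·ρ / (5!(1-ρ)²) = 0.094878 × 69.8632 × 0.46761 / (120 × 0.28344) = 0.09113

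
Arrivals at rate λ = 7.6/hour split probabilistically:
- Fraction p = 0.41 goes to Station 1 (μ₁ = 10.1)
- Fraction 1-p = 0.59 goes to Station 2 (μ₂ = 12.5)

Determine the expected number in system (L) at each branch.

Effective rates: λ₁ = 7.6×0.41 = 3.116, λ₂ = 7.6×0.59 = 4.484
Station 1: ρ₁ = 3.116/10.1 = 0.30851, L₁ = ρ₁/(1-ρ₁) = 0.30851/(1-0.30851) = 0.4462
Station 2: ρ₂ = 4.484/12.5 = 0.35872, L₂ = ρ₂/(1-ρ₂) = 0.35872/(1-0.35872) = 0.5594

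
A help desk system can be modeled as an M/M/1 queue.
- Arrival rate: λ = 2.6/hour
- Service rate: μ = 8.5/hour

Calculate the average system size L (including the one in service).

ρ = λ/μ = 2.6/8.5 = 0.3059
For M/M/1: L = λ/(μ-λ)
L = 2.6/(8.5-2.6) = 2.6/5.90
L = 0.4407 tickets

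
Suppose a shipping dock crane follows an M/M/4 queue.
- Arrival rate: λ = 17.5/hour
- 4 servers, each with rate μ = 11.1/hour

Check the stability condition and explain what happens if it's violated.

Stability requires ρ = λ/(cμ) < 1
ρ = 17.5/(4 × 11.1) = 17.5/44.40 = 0.3941
Since 0.3941 < 1, the system is STABLE.
The servers are busy 39.41% of the time.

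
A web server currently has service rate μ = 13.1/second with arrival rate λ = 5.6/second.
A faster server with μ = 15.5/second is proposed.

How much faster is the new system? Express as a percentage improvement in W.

System 1: ρ₁ = 5.6/13.1 = 0.4275, W₁ = 1/(13.1-5.6) = 0.13333
System 2: ρ₂ = 5.6/15.5 = 0.3613, W₂ = 1/(15.5-5.6) = 0.10101
Improvement: (W₁-W₂)/W₁ = (0.13333-0.10101)/0.13333 = 24.24%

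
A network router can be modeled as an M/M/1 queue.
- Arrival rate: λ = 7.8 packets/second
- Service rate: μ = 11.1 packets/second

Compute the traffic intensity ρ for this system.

Server utilization: ρ = λ/μ
ρ = 7.8/11.1 = 0.7027
The server is busy 70.27% of the time.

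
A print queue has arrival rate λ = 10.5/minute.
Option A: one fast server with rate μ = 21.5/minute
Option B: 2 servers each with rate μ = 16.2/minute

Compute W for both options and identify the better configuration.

Option A: single server μ = 21.5 (M/M/1)
  ρ_A = 10.5/21.5 = 0.4884
  W_A = 1/(μ-λ) = 1/(21.5-10.5) = 1/11.00 = 0.09091

Option B: 2 servers μ = 16.2 (M/M/2)
  ρ_B = λ/(cμ) = 10.5/(2×16.2) = 0.3241
  Offered load a = λ/μ = cρ = 10.5/16.2 = 0.6481
  P₀ = [ Σₙ₌₀^1 aⁿ/n! + a^2/(2!(1-ρ)) ]⁻¹
  Σ = a^0/0! + a^1/1! = 1.0000 + 0.6481 = 1.6481
  a^2/(2!(1-ρ)) = 0.4201/(2 × 0.6759) = 0.3108
  P₀ = 1/(1.6481 + 0.3108) = 0.5105
  Lq = P₀·a^2·ρ / (2!(1-ρ)²) = 0.5105 × 0.4201 × 0.3241 / (2 × 0.4569) = 0.07606
  Wq_B = Lq/λ = 0.07606/10.5 = 0.007244
  W_B = Wq_B + 1/μ = 0.007244 + 0.06173 = 0.06897

Since W_B = 0.06897 < W_A = 0.09091, Option B (multiple servers) has the shorter time in system.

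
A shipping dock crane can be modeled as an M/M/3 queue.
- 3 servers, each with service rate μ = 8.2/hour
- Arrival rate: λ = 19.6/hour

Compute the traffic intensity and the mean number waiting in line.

Traffic intensity: ρ = λ/(cμ) = 19.6/(3×8.2) = 0.7967
Since ρ = 0.7967 < 1, system is stable.
Offered load a = λ/μ = cρ = 19.6/8.2 = 2.3902
P₀ = [ Σₙ₌₀^2 aⁿ/n! + a^3/(3!(1-ρ)) ]⁻¹
Σ = a^0/0! + a^1/1! + a^2/2! = 1.00000 + 2.39024 + 2.85663 = 6.2469
a^3/(3!(1-ρ)) = 13.6561/(6 × 0.203252) = 11.1980
P₀ = 1/(6.2469 + 11.1980) = 0.05732
Lq = P₀·a^3·ρ / (3!(1-ρ)²) = 0.057323 × 13.6561 × 0.79675 / (6 × 0.041311) = 2.5163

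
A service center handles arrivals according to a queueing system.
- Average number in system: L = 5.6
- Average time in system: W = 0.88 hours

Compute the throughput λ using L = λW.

Little's Law: L = λW, so λ = L/W
λ = 5.6/0.88 = 6.3636 customers/hour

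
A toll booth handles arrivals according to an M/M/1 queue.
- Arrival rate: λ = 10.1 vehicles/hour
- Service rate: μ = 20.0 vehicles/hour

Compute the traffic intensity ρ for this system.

Server utilization: ρ = λ/μ
ρ = 10.1/20.0 = 0.5050
The server is busy 50.50% of the time.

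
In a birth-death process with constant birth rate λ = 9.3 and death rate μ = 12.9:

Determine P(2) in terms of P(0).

For constant rates: P(n)/P(0) = (λ/μ)^n
P(2)/P(0) = (9.3/12.9)^2 = 0.7209^2 = 0.5197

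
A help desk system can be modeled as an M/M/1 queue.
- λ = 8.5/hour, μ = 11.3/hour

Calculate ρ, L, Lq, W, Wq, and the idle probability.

Step 1: ρ = λ/μ = 8.5/11.3 = 0.7522
Step 2: L = λ/(μ-λ) = 8.5/2.80 = 3.0357
Step 3: Lq = λ²/(μ(μ-λ)) = 72.25/(11.3×2.80) = 2.2835
Step 4: W = 1/(μ-λ) = 1/2.80 = 0.35714
Step 5: Wq = λ/(μ(μ-λ)) = 8.5/(11.3×2.80) = 0.2686
Step 6: P(0) = 1-ρ = 0.2478
Verify: L = λW = 8.5×0.35714 = 3.0357 ✔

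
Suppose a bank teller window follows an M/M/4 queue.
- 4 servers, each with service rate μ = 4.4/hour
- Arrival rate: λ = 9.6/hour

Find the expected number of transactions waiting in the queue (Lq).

Traffic intensity: ρ = λ/(cμ) = 9.6/(4×4.4) = 0.5455
Since ρ = 0.5455 < 1, system is stable.
Offered load a = λ/μ = cρ = 9.6/4.4 = 2.1818
P₀ = [ Σₙ₌₀^3 aⁿ/n! + a^4/(4!(1-ρ)) ]⁻¹
Σ = a^0/0! + a^1/1! + a^2/2! + a^3/3! = 1.0000 + 2.1818 + 2.3802 + 1.7310 = 7.2930
a^4/(4!(1-ρ)) = 22.6607/(24 × 0.45455) = 2.0772
P₀ = 1/(7.2930 + 2.0772) = 0.1067
Lq = P₀·a^4·ρ / (4!(1-ρ)²) = 0.1067 × 22.6607 × 0.5455 / (24 × 0.2066) = 0.2660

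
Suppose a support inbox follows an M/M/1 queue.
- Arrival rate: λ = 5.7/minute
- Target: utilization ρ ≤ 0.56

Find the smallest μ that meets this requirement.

ρ = λ/μ, so μ = λ/ρ
μ ≥ 5.7/0.56 = 10.1786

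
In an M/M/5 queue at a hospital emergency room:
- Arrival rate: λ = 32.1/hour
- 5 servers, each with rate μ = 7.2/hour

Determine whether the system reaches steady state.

Stability requires ρ = λ/(cμ) < 1
ρ = 32.1/(5 × 7.2) = 32.1/36.00 = 0.8917
Since 0.8917 < 1, the system is STABLE.
The servers are busy 89.17% of the time.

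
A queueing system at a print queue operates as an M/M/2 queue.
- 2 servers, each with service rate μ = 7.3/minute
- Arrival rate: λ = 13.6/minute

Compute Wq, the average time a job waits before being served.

Traffic intensity: ρ = λ/(cμ) = 13.6/(2×7.3) = 0.9315
Since ρ = 0.9315 < 1, system is stable.
Offered load a = λ/μ = cρ = 13.6/7.3 = 1.8630
P₀ = [ Σₙ₌₀^1 aⁿ/n! + a^2/(2!(1-ρ)) ]⁻¹
Σ = a^0/0! + a^1/1! = 1.0000 + 1.8630 = 2.8630
a^2/(2!(1-ρ)) = 3.47082/(2 × 0.0684932) = 25.3370
P₀ = 1/(2.8630 + 25.3370) = 0.03546
Lq = P₀·a^2·ρ / (2!(1-ρ)²) = 0.035461 × 3.4708 × 0.93151 / (2 × 0.0046913) = 12.2193
Wq = Lq/λ = 12.2193/13.6 = 0.8985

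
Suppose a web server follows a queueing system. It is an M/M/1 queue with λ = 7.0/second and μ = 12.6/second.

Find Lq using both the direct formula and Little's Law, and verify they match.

Method 1 (direct): Lq = λ²/(μ(μ-λ)) = 49.00/(12.6 × 5.60) = 0.6944

Method 2 (Little's Law):
W = 1/(μ-λ) = 1/5.60 = 0.178571
Wq = W - 1/μ = 0.178571 - 0.0793651 = 0.099206
Lq = λWq = 7.0 × 0.099206 = 0.6944 ✔ (matches Method 1)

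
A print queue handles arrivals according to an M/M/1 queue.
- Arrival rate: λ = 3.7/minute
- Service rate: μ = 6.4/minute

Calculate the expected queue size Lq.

ρ = λ/μ = 3.7/6.4 = 0.5781
For M/M/1: Lq = λ²/(μ(μ-λ))
Lq = 13.69/(6.4 × 2.70)
Lq = 0.7922 jobs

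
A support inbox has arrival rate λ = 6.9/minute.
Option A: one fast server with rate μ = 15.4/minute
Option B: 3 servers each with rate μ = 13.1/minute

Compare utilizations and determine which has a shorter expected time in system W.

Option A: single server μ = 15.4 (M/M/1)
  ρ_A = 6.9/15.4 = 0.4481
  W_A = 1/(μ-λ) = 1/(15.4-6.9) = 1/8.50 = 0.1176

Option B: 3 servers μ = 13.1 (M/M/3)
  ρ_B = λ/(cμ) = 6.9/(3×13.1) = 0.1756
  Offered load a = λ/μ = cρ = 6.9/13.1 = 0.5267
  P₀ = [ Σₙ₌₀^2 aⁿ/n! + a^3/(3!(1-ρ)) ]⁻¹
  Σ = a^0/0! + a^1/1! + a^2/2! = 1.0000 + 0.5267 + 0.1387 = 1.6654
  a^3/(3!(1-ρ)) = 0.1461/(6 × 0.8244) = 0.02954
  P₀ = 1/(1.6654 + 0.02954) = 0.5900
  Lq = P₀·a^3·ρ / (3!(1-ρ)²) = 0.5900 × 0.1461 × 0.1756 / (6 × 0.6797) = 0.003712
  Wq_B = Lq/λ = 0.00371168/6.9 = 0.00053792
  W_B = Wq_B + 1/μ = 0.00053792 + 0.076336 = 0.07687

Since W_B = 0.07687 < W_A = 0.1176, Option B (multiple servers) has the shorter time in system.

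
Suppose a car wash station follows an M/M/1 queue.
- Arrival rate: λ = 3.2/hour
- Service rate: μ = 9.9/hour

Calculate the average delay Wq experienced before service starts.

First, compute utilization: ρ = λ/μ = 3.2/9.9 = 0.3232
For M/M/1: Wq = λ/(μ(μ-λ))
Wq = 3.2/(9.9 × (9.9-3.2))
Wq = 3.2/(9.9 × 6.70)
Wq = 0.04824 hours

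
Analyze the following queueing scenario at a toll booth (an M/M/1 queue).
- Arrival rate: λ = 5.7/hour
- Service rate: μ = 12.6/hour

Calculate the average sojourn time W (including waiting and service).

First, compute utilization: ρ = λ/μ = 5.7/12.6 = 0.4524
For M/M/1: W = 1/(μ-λ)
W = 1/(12.6-5.7) = 1/6.90
W = 0.1449 hours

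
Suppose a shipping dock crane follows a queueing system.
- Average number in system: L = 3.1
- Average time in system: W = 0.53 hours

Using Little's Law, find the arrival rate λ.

Little's Law: L = λW, so λ = L/W
λ = 3.1/0.53 = 5.8491 containers/hour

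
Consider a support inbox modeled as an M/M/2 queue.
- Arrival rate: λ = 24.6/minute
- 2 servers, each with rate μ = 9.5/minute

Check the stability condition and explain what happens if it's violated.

Stability requires ρ = λ/(cμ) < 1
ρ = 24.6/(2 × 9.5) = 24.6/19.00 = 1.2947
Since 1.2947 ≥ 1, the system is UNSTABLE.
Need c > λ/μ = 24.6/9.5 = 2.59.
Minimum servers needed: c = 3.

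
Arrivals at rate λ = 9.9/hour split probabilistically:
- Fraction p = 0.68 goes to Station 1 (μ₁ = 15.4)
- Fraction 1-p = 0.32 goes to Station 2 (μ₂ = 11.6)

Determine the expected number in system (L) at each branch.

Effective rates: λ₁ = 9.9×0.68 = 6.732, λ₂ = 9.9×0.32 = 3.168
Station 1: ρ₁ = 6.732/15.4 = 0.43714, L₁ = ρ₁/(1-ρ₁) = 0.43714/(1-0.43714) = 0.7766
Station 2: ρ₂ = 3.168/11.6 = 0.2731, L₂ = ρ₂/(1-ρ₂) = 0.2731/(1-0.2731) = 0.3757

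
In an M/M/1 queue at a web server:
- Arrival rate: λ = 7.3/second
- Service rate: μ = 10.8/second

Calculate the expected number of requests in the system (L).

ρ = λ/μ = 7.3/10.8 = 0.6759
For M/M/1: L = λ/(μ-λ)
L = 7.3/(10.8-7.3) = 7.3/3.50
L = 2.0857 requests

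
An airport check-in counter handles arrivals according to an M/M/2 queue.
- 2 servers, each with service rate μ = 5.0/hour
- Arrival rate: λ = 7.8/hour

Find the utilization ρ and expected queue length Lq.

Traffic intensity: ρ = λ/(cμ) = 7.8/(2×5.0) = 0.7800
Since ρ = 0.7800 < 1, system is stable.
Offered load a = λ/μ = cρ = 7.8/5.0 = 1.5600
P₀ = [ Σₙ₌₀^1 aⁿ/n! + a^2/(2!(1-ρ)) ]⁻¹
Σ = a^0/0! + a^1/1! = 1.0000 + 1.5600 = 2.5600
a^2/(2!(1-ρ)) = 2.4336/(2 × 0.2200) = 5.5309
P₀ = 1/(2.5600 + 5.5309) = 0.1236
Lq = P₀·a^2·ρ / (2!(1-ρ)²) = 0.1236 × 2.4336 × 0.7800 / (2 × 0.04840) = 2.4237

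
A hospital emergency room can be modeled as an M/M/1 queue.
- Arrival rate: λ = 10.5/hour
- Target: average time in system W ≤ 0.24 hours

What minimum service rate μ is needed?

For M/M/1: W = 1/(μ-λ)
Need W ≤ 0.24, so 1/(μ-λ) ≤ 0.24
μ - λ ≥ 1/0.24 = 4.1667
μ ≥ 10.5 + 4.1667 = 14.6667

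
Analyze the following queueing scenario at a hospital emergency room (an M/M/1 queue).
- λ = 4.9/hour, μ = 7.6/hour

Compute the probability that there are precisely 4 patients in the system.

ρ = λ/μ = 4.9/7.6 = 0.64474
P(n) = (1-ρ)ρⁿ
P(4) = (1-0.64474) × 0.64474^4
P(4) = 0.35526 × 0.17280
P(4) = 0.06139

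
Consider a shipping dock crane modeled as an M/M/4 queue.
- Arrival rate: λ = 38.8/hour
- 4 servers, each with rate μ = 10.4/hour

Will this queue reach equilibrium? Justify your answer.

Stability requires ρ = λ/(cμ) < 1
ρ = 38.8/(4 × 10.4) = 38.8/41.60 = 0.9327
Since 0.9327 < 1, the system is STABLE.
The servers are busy 93.27% of the time.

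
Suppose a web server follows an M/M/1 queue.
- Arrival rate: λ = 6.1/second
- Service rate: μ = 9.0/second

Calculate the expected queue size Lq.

ρ = λ/μ = 6.1/9.0 = 0.6778
For M/M/1: Lq = λ²/(μ(μ-λ))
Lq = 37.21/(9.0 × 2.90)
Lq = 1.4257 requests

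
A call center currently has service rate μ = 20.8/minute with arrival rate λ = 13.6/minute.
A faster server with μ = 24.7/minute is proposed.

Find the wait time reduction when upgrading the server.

System 1: ρ₁ = 13.6/20.8 = 0.6538, W₁ = 1/(20.8-13.6) = 0.1389
System 2: ρ₂ = 13.6/24.7 = 0.5506, W₂ = 1/(24.7-13.6) = 0.09009
Improvement: (W₁-W₂)/W₁ = (0.1389-0.09009)/0.1389 = 35.14%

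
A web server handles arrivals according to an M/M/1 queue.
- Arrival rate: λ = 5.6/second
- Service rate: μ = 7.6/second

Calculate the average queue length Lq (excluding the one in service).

ρ = λ/μ = 5.6/7.6 = 0.7368
For M/M/1: Lq = λ²/(μ(μ-λ))
Lq = 31.36/(7.6 × 2.00)
Lq = 2.0632 requests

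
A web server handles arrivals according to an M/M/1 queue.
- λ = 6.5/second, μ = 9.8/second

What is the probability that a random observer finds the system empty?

ρ = λ/μ = 6.5/9.8 = 0.6633
P(0) = 1 - ρ = 1 - 0.6633 = 0.3367
The server is idle 33.67% of the time.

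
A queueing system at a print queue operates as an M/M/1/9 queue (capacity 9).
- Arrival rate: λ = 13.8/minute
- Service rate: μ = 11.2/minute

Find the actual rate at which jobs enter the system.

ρ = λ/μ = 13.8/11.2 = 1.23214
P₀ = (1-ρ)/(1-ρ^(K+1)) = (1-1.23214)/(1-1.23214^10) = -0.23214/-7.0649 = 0.03286
P_K = P₀×ρ^K = 0.03286 × 1.23214^9 = 0.03286 × 6.5455 = 0.2151
λ_eff = λ(1-P_K) = 13.8 × (1 - 0.21507) = 13.8 × 0.78493 = 10.8320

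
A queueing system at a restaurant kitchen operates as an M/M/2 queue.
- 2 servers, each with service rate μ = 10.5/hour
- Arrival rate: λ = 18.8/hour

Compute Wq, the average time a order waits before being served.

Traffic intensity: ρ = λ/(cμ) = 18.8/(2×10.5) = 0.8952
Since ρ = 0.8952 < 1, system is stable.
Offered load a = λ/μ = cρ = 18.8/10.5 = 1.7905
P₀ = [ Σₙ₌₀^1 aⁿ/n! + a^2/(2!(1-ρ)) ]⁻¹
Σ = a^0/0! + a^1/1! = 1.0000 + 1.7905 = 2.7905
a^2/(2!(1-ρ)) = 3.20580/(2 × 0.104762) = 15.3004
P₀ = 1/(2.7905 + 15.3004) = 0.05528
Lq = P₀·a^2·ρ / (2!(1-ρ)²) = 0.055276 × 3.2058 × 0.89524 / (2 × 0.010975) = 7.2273
Wq = Lq/λ = 7.2273/18.8 = 0.3844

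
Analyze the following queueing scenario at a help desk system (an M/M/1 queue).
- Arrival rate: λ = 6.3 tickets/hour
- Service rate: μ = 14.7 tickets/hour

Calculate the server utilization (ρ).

Server utilization: ρ = λ/μ
ρ = 6.3/14.7 = 0.4286
The server is busy 42.86% of the time.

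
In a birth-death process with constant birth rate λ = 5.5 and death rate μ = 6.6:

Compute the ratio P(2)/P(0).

For constant rates: P(n)/P(0) = (λ/μ)^n
P(2)/P(0) = (5.5/6.6)^2 = 0.8333^2 = 0.6944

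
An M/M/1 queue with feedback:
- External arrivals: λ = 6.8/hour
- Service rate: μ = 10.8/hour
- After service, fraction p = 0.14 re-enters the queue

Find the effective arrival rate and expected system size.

Effective arrival rate: λ_eff = λ/(1-p) = 6.8/(1-0.14) = 6.8/0.86 = 7.906977
ρ = λ_eff/μ = 7.906977/10.8 = 0.732127
L = ρ/(1-ρ) = 0.732127/(1-0.732127) = 2.7331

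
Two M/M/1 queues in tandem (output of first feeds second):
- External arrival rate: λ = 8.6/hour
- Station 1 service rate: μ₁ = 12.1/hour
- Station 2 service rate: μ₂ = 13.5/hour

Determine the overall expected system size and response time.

By Jackson's theorem, each station behaves as independent M/M/1.
Station 1: ρ₁ = 8.6/12.1 = 0.7107, L₁ = ρ₁/(1-ρ₁) = λ/(μ₁-λ) = 8.6/3.50 = 2.4571
Station 2: ρ₂ = 8.6/13.5 = 0.6370, L₂ = ρ₂/(1-ρ₂) = λ/(μ₂-λ) = 8.6/4.90 = 1.7551
Total: L = L₁ + L₂ = 2.4571 + 1.7551 = 4.2122
W = L/λ = 4.2122/8.6 = 0.4898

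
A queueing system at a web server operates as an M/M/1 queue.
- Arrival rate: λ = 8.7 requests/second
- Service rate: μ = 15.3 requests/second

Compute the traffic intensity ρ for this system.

Server utilization: ρ = λ/μ
ρ = 8.7/15.3 = 0.5686
The server is busy 56.86% of the time.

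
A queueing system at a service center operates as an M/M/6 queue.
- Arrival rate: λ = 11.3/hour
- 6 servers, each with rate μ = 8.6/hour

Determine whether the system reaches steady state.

Stability requires ρ = λ/(cμ) < 1
ρ = 11.3/(6 × 8.6) = 11.3/51.60 = 0.2190
Since 0.2190 < 1, the system is STABLE.
The servers are busy 21.90% of the time.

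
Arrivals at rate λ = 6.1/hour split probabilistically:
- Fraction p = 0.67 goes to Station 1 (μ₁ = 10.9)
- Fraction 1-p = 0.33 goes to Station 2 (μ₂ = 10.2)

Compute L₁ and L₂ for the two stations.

Effective rates: λ₁ = 6.1×0.67 = 4.087, λ₂ = 6.1×0.33 = 2.013
Station 1: ρ₁ = 4.087/10.9 = 0.37495, L₁ = ρ₁/(1-ρ₁) = 0.37495/(1-0.37495) = 0.5999
Station 2: ρ₂ = 2.013/10.2 = 0.19735, L₂ = ρ₂/(1-ρ₂) = 0.19735/(1-0.19735) = 0.2459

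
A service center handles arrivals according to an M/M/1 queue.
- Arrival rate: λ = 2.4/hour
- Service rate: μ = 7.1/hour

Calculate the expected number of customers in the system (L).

ρ = λ/μ = 2.4/7.1 = 0.3380
For M/M/1: L = λ/(μ-λ)
L = 2.4/(7.1-2.4) = 2.4/4.70
L = 0.5106 customers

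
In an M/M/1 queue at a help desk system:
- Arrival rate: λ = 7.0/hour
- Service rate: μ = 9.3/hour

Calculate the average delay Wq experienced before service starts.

First, compute utilization: ρ = λ/μ = 7.0/9.3 = 0.7527
For M/M/1: Wq = λ/(μ(μ-λ))
Wq = 7.0/(9.3 × (9.3-7.0))
Wq = 7.0/(9.3 × 2.30)
Wq = 0.3273 hours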